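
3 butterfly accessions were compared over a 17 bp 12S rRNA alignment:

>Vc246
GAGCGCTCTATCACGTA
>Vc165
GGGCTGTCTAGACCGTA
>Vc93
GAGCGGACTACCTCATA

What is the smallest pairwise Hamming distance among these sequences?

5

Pairwise Hamming distances:
  Vc246 vs Vc165: 6
  Vc246 vs Vc93: 5
  Vc165 vs Vc93: 7
The smallest is 5, between Vc246 and Vc93.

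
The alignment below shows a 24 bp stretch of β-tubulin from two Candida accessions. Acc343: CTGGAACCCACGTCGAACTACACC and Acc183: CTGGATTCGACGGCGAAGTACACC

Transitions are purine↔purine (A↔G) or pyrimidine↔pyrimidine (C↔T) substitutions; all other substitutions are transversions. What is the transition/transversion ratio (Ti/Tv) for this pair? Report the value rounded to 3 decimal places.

Mismatches occur at site 6 (A→T, transversion), site 7 (C→T, transition), site 9 (C→G, transversion), site 13 (T→G, transversion), site 18 (C→G, transversion).
Of the 5 differences, 1 transition and 4 transversions, so Ti/Tv = 1/4 = 0.250.

0.250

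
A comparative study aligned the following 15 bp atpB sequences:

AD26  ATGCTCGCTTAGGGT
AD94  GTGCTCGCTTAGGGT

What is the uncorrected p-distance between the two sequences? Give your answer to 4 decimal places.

Differing sites — 1:A/G.
There are 1 differences over 15 sites, so p = 1/15 = 0.0667.

0.0667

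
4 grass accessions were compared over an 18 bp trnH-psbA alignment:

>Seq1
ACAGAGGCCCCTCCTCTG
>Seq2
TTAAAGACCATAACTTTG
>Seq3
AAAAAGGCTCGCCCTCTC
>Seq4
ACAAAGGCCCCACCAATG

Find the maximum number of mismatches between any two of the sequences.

Pairwise Hamming distances:
  Seq1 vs Seq2: 9
  Seq1 vs Seq3: 6
  Seq1 vs Seq4: 4
  Seq2 vs Seq3: 10
  Seq2 vs Seq4: 8
  Seq3 vs Seq4: 7
The largest is 10, between Seq2 and Seq3.

10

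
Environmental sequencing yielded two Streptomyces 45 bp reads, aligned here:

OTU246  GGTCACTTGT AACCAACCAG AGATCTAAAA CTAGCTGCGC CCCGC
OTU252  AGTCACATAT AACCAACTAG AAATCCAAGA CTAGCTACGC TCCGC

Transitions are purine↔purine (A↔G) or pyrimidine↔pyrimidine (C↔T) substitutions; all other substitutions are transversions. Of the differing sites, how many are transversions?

Mismatches occur at site 1 (G→A, transition), site 7 (T→A, transversion), site 9 (G→A, transition), site 18 (C→T, transition), site 22 (G→A, transition), site 26 (T→C, transition), site 29 (A→G, transition), site 37 (G→A, transition), site 41 (C→T, transition).
Of the 9 differences, 8 transitions and 1 transversion, so the answer is 1.

1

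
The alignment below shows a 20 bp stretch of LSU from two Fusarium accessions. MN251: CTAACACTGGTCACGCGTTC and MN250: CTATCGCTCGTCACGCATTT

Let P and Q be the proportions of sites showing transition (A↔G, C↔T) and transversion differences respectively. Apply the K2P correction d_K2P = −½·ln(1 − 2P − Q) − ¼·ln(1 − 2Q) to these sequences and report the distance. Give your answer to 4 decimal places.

0.3112

Differing sites — 4:A/T (Tv); 6:A/G (Ti); 9:G/C (Tv); 17:G/A (Ti); 20:C/T (Ti).
Of the 5 differences, 3 transitions and 2 transversions over 20 sites: P = 3/20 = 0.150000, Q = 2/20 = 0.100000.
d = −0.5·ln(0.600000) − 0.25·ln(0.800000) = −0.5·(-0.510826) − 0.25·(-0.223144) = 0.3112.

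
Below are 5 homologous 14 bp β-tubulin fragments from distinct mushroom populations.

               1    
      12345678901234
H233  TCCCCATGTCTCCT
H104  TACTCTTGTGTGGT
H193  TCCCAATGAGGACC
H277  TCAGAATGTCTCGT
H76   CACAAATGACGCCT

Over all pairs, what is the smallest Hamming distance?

Pairwise Hamming distances:
  H233 vs H104: 6
  H233 vs H193: 6
  H233 vs H277: 4
  H233 vs H76: 6
  H104 vs H193: 9
  H104 vs H277: 7
  H104 vs H76: 9
  H193 vs H277: 8
  H193 vs H76: 6
  H277 vs H76: 7
The smallest is 4, between H233 and H277.

4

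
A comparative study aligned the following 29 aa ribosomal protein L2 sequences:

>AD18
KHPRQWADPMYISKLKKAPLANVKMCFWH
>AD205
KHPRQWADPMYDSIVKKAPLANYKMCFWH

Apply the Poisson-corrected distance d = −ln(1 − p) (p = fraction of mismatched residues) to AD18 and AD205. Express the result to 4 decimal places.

0.1484

Mismatches occur at site 12 (I/D), site 14 (K/I), site 15 (L/V), site 23 (V/Y).
p = 4/29 = 0.137931.
d = −ln(1 − 0.137931) = −ln(0.862069) = 0.1484.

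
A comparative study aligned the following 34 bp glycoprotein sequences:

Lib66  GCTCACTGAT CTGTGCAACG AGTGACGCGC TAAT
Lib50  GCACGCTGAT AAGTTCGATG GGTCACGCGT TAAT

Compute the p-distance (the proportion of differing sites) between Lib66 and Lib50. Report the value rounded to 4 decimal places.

0.2941

Mismatches occur at site 3 (T↔A), site 5 (A↔G), site 11 (C↔A), site 12 (T↔A), site 15 (G↔T), site 17 (A↔G), site 19 (C↔T), site 21 (A↔G), site 24 (G↔C), site 30 (C↔T).
There are 10 differences over 34 sites, so p = 10/34 = 0.2941.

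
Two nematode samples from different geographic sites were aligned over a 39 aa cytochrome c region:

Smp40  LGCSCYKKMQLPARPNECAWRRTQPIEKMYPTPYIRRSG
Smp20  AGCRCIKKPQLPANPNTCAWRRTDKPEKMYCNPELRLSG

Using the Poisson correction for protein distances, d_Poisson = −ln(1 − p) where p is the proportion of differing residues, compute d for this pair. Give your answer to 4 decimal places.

0.4447

Differing sites — 1:L/A; 4:S/R; 6:Y/I; 9:M/P; 14:R/N; 17:E/T; 24:Q/D; 25:P/K; 26:I/P; 31:P/C; 32:T/N; 34:Y/E; 35:I/L; 37:R/L.
p = 14/39 = 0.358974.
d = −ln(1 − 0.358974) = −ln(0.641026) = 0.4447.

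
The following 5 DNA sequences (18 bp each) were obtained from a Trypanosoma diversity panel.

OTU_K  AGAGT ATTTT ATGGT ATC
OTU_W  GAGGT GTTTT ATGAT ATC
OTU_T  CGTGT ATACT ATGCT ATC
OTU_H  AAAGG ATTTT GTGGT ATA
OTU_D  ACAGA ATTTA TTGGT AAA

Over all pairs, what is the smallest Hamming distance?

4

Pairwise Hamming distances:
  OTU_K vs OTU_W: 5
  OTU_K vs OTU_T: 5
  OTU_K vs OTU_H: 4
  OTU_K vs OTU_D: 6
  OTU_W vs OTU_T: 7
  OTU_W vs OTU_H: 7
  OTU_W vs OTU_D: 10
  OTU_T vs OTU_H: 9
  OTU_T vs OTU_D: 11
  OTU_H vs OTU_D: 5
The smallest is 4, between OTU_K and OTU_H.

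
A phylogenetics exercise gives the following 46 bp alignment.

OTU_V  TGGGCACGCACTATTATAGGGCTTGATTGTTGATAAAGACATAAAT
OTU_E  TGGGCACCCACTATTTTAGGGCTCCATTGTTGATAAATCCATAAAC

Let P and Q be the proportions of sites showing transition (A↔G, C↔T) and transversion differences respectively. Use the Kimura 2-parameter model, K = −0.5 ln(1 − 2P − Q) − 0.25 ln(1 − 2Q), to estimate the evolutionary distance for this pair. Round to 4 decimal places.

0.1701

Differing sites — 8:G/C (Tv); 16:A/T (Tv); 24:T/C (Ti); 25:G/C (Tv); 38:G/T (Tv); 39:A/C (Tv); 46:T/C (Ti).
Of the 7 differences, 2 transitions and 5 transversions over 46 sites: P = 2/46 = 0.043478, Q = 5/46 = 0.108696.
d = −0.5·ln(0.804348) − 0.25·ln(0.782608) = −0.5·(-0.217723) − 0.25·(-0.245123) = 0.1701.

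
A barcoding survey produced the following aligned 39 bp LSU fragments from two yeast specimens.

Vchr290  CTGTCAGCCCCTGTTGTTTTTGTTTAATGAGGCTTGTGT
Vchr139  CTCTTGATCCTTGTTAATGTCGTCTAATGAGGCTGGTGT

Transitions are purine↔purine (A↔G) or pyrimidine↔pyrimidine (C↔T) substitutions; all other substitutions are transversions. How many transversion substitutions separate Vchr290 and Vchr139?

4

Mismatches occur at site 3 (G→C, transversion), site 5 (C→T, transition), site 6 (A→G, transition), site 7 (G→A, transition), site 8 (C→T, transition), site 11 (C→T, transition), site 16 (G→A, transition), site 17 (T→A, transversion), site 19 (T→G, transversion), site 21 (T→C, transition), site 24 (T→C, transition), site 35 (T→G, transversion).
Of the 12 differences, 8 transitions and 4 transversions, so the answer is 4.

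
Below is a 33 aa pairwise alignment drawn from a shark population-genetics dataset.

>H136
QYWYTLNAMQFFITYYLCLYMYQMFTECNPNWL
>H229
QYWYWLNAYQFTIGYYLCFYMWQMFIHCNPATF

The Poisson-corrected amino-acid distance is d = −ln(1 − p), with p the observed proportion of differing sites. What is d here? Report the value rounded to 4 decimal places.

The sequences differ at positions 5 (T/W), 9 (M/Y), 12 (F/T), 14 (T/G), 19 (L/F), 22 (Y/W), 26 (T/I), 27 (E/H), 31 (N/A), 32 (W/T), 33 (L/F).
p = 11/33 = 0.333333.
d = −ln(1 − 0.333333) = −ln(0.666667) = 0.4055.

0.4055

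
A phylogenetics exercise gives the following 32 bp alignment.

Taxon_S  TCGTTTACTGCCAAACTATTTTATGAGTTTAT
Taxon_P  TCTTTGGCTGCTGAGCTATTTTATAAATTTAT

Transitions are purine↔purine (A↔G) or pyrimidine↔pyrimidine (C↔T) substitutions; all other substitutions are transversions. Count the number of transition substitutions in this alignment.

6

The sequences differ at positions 3 (G/T, transversion), 6 (T/G, transversion), 7 (A/G, transition), 12 (C/T, transition), 13 (A/G, transition), 15 (A/G, transition), 25 (G/A, transition), 27 (G/A, transition).
Of the 8 differences, 6 transitions and 2 transversions, so the answer is 6.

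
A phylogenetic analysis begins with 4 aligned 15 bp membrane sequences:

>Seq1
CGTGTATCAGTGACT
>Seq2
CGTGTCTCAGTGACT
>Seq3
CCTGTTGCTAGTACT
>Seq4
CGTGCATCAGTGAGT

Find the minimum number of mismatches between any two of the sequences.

Pairwise Hamming distances:
  Seq1 vs Seq2: 1
  Seq1 vs Seq3: 7
  Seq1 vs Seq4: 2
  Seq2 vs Seq3: 7
  Seq2 vs Seq4: 3
  Seq3 vs Seq4: 9
The smallest is 1, between Seq1 and Seq2.

1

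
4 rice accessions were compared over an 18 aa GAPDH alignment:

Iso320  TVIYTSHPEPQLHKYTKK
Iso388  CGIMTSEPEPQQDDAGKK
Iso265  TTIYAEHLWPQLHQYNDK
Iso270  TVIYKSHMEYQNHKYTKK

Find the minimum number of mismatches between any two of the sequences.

4

Pairwise Hamming distances:
  Iso320 vs Iso388: 9
  Iso320 vs Iso265: 8
  Iso320 vs Iso270: 4
  Iso388 vs Iso265: 14
  Iso388 vs Iso270: 12
  Iso265 vs Iso270: 10
The smallest is 4, between Iso320 and Iso270.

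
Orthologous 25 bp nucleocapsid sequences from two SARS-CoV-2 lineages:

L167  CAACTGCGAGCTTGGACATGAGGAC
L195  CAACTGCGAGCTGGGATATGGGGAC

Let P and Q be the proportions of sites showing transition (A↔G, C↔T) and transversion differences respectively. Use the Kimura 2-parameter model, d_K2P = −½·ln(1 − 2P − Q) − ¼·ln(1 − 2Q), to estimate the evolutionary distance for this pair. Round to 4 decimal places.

Differing sites — 13:T/G (Tv); 17:C/T (Ti); 21:A/G (Ti).
Of the 3 differences, 2 transitions and 1 transversion over 25 sites: P = 2/25 = 0.080000, Q = 1/25 = 0.040000.
d = −0.5·ln(0.800000) − 0.25·ln(0.920000) = −0.5·(-0.223144) − 0.25·(-0.083382) = 0.1324.

0.1324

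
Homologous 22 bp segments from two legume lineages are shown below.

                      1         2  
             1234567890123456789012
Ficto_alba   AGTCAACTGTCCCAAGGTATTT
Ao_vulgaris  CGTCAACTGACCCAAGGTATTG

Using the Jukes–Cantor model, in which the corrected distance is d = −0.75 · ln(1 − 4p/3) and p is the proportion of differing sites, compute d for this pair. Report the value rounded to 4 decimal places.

The sequences differ at positions 1 (A/C), 10 (T/A), 22 (T/G).
p = 3/22 = 0.136364.
d = −0.75 · ln(1 − (4/3)·0.136364) = −0.75 · ln(0.818181) = −0.75 · (-0.200672) = 0.1505.

0.1505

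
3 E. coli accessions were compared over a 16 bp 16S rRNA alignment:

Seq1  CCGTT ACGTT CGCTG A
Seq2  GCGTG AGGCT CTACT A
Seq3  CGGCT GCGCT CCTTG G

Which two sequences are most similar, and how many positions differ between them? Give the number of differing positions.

7

Pairwise Hamming distances:
  Seq1 vs Seq2: 8
  Seq1 vs Seq3: 7
  Seq2 vs Seq3: 11
The smallest is 7, between Seq1 and Seq3.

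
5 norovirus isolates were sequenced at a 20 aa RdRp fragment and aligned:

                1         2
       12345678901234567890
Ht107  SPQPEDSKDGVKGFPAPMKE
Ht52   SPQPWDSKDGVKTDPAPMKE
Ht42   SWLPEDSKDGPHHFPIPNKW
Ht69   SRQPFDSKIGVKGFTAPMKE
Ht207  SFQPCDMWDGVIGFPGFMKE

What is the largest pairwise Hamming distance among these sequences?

12

Pairwise Hamming distances:
  Ht107 vs Ht52: 3
  Ht107 vs Ht42: 8
  Ht107 vs Ht69: 4
  Ht107 vs Ht207: 7
  Ht52 vs Ht42: 10
  Ht52 vs Ht69: 6
  Ht52 vs Ht207: 9
  Ht42 vs Ht69: 11
  Ht42 vs Ht207: 12
  Ht69 vs Ht207: 9
The largest is 12, between Ht42 and Ht207.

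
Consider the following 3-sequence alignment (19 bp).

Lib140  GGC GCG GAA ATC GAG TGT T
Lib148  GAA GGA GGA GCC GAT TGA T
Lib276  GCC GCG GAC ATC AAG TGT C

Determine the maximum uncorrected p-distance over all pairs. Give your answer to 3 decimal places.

0.632

Pairwise Hamming distances:
  Lib140 vs Lib148: 9
  Lib140 vs Lib276: 4
  Lib148 vs Lib276: 12
The largest is 12 mismatches, between Lib148 and Lib276; p = 12/19 = 0.632.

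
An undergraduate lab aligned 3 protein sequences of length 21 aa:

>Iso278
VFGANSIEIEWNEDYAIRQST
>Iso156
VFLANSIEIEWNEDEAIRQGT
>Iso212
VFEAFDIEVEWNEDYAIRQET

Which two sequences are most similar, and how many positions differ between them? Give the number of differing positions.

3

Pairwise Hamming distances:
  Iso278 vs Iso156: 3
  Iso278 vs Iso212: 5
  Iso156 vs Iso212: 6
The smallest is 3, between Iso278 and Iso156.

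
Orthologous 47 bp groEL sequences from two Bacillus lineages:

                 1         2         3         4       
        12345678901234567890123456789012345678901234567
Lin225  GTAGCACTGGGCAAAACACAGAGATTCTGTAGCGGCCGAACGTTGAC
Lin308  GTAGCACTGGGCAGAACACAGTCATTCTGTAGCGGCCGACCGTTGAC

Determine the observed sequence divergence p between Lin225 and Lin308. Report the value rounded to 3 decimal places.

0.085

Mismatches occur at site 14 (A→G), site 22 (A→T), site 23 (G→C), site 40 (A→C).
There are 4 differences over 47 sites, so p = 4/47 = 0.085.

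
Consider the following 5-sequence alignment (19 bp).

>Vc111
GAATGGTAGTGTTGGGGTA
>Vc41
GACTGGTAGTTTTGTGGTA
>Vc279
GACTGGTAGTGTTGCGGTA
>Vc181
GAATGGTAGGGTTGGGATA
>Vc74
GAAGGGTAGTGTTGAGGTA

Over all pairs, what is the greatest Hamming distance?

Pairwise Hamming distances:
  Vc111 vs Vc41: 3
  Vc111 vs Vc279: 2
  Vc111 vs Vc181: 2
  Vc111 vs Vc74: 2
  Vc41 vs Vc279: 2
  Vc41 vs Vc181: 5
  Vc41 vs Vc74: 4
  Vc279 vs Vc181: 4
  Vc279 vs Vc74: 3
  Vc181 vs Vc74: 4
The largest is 5, between Vc41 and Vc181.

5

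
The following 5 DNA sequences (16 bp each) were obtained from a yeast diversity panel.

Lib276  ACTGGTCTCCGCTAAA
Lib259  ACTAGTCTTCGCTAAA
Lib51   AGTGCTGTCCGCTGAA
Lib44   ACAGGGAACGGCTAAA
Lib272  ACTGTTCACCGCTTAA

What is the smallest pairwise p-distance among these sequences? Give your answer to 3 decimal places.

Pairwise Hamming distances:
  Lib276 vs Lib259: 2
  Lib276 vs Lib51: 4
  Lib276 vs Lib44: 5
  Lib276 vs Lib272: 3
  Lib259 vs Lib51: 6
  Lib259 vs Lib44: 7
  Lib259 vs Lib272: 5
  Lib51 vs Lib44: 8
  Lib51 vs Lib272: 5
  Lib44 vs Lib272: 6
The smallest is 2 mismatches, between Lib276 and Lib259; p = 2/16 = 0.125.

0.125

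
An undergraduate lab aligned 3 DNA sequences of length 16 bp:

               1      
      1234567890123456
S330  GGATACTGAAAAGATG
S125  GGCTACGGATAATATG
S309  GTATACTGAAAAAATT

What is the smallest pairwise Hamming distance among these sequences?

3

Pairwise Hamming distances:
  S330 vs S125: 4
  S330 vs S309: 3
  S125 vs S309: 6
The smallest is 3, between S330 and S309.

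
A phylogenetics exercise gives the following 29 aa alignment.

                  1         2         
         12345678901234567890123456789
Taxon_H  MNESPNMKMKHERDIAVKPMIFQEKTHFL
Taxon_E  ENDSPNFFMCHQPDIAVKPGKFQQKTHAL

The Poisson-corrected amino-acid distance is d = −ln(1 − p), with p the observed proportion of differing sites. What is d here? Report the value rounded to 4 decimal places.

0.4769

Mismatches occur at site 1 (M/E), site 3 (E/D), site 7 (M/F), site 8 (K/F), site 10 (K/C), site 12 (E/Q), site 13 (R/P), site 20 (M/G), site 21 (I/K), site 24 (E/Q), site 28 (F/A).
p = 11/29 = 0.379310.
d = −ln(1 − 0.379310) = −ln(0.620690) = 0.4769.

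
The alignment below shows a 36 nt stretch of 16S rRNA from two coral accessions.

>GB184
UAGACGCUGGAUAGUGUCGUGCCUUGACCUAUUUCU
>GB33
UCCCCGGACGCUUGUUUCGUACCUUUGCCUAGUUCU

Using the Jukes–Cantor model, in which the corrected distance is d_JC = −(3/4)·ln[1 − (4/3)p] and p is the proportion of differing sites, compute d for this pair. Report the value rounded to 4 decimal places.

0.4926

Differing sites — 2:A/C; 3:G/C; 4:A/C; 7:C/G; 8:U/A; 9:G/C; 11:A/C; 13:A/U; 16:G/U; 21:G/A; 26:G/U; 27:A/G; 32:U/G.
p = 13/36 = 0.361111.
d = −0.75 · ln(1 − (4/3)·0.361111) = −0.75 · ln(0.518519) = −0.75 · (-0.656779) = 0.4926.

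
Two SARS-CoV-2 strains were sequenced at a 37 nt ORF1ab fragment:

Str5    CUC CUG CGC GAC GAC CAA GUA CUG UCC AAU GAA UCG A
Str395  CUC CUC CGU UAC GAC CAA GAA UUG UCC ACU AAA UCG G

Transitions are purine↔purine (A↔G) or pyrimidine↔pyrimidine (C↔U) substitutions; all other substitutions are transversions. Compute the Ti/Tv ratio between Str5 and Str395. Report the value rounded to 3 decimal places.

Mismatches occur at site 6 (G/C, transversion), site 9 (C/U, transition), site 10 (G/U, transversion), site 20 (U/A, transversion), site 22 (C/U, transition), site 29 (A/C, transversion), site 31 (G/A, transition), site 37 (A/G, transition).
Of the 8 differences, 4 transitions and 4 transversions, so Ti/Tv = 4/4 = 1.000.

1.000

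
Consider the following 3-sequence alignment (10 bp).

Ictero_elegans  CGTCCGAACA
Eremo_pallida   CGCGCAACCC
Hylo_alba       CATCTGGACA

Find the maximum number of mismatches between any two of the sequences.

8

Pairwise Hamming distances:
  Ictero_elegans vs Eremo_pallida: 5
  Ictero_elegans vs Hylo_alba: 3
  Eremo_pallida vs Hylo_alba: 8
The largest is 8, between Eremo_pallida and Hylo_alba.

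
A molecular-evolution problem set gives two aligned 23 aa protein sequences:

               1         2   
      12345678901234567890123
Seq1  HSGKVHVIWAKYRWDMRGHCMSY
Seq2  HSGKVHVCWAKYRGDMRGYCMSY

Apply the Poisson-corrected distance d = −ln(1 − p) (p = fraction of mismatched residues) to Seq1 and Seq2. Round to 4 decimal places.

0.1398

Differing sites — 8:I/C; 14:W/G; 19:H/Y.
p = 3/23 = 0.130435.
d = −ln(1 − 0.130435) = −ln(0.869565) = 0.1398.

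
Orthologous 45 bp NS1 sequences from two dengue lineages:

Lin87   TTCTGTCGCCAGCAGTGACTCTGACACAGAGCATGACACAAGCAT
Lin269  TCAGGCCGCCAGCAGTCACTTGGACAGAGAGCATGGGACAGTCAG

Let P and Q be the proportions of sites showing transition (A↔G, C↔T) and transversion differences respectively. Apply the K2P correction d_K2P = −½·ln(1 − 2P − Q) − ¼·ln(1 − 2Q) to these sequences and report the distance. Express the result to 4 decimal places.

Differing sites — 2:T/C (Ti); 3:C/A (Tv); 4:T/G (Tv); 6:T/C (Ti); 17:G/C (Tv); 21:C/T (Ti); 22:T/G (Tv); 27:C/G (Tv); 36:A/G (Ti); 37:C/G (Tv); 41:A/G (Ti); 42:G/T (Tv); 45:T/G (Tv).
Of the 13 differences, 5 transitions and 8 transversions over 45 sites: P = 5/45 = 0.111111, Q = 8/45 = 0.177778.
d = −0.5·ln(0.600000) − 0.25·ln(0.644444) = −0.5·(-0.510826) − 0.25·(-0.439367) = 0.3653.

0.3653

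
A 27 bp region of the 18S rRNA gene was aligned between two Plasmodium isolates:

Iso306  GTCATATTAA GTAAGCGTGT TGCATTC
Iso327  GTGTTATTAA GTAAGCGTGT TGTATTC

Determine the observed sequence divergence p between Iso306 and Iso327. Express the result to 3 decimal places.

0.111

The sequences differ at positions 3 (C/G), 4 (A/T), 23 (C/T).
There are 3 differences over 27 sites, so p = 3/27 = 0.111.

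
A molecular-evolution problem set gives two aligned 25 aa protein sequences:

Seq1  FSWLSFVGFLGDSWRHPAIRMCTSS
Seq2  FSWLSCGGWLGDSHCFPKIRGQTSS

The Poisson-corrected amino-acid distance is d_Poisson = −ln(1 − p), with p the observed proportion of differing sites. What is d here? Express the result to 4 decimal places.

Differing sites — 6:F/C; 7:V/G; 9:F/W; 14:W/H; 15:R/C; 16:H/F; 18:A/K; 21:M/G; 22:C/Q.
p = 9/25 = 0.360000.
d = −ln(1 − 0.360000) = −ln(0.640000) = 0.4463.

0.4463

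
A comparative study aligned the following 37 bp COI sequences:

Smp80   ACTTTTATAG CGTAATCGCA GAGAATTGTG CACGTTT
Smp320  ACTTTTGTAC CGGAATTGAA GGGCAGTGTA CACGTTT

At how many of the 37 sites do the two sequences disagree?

Mismatches occur at site 7 (A↔G), site 10 (G↔C), site 13 (T↔G), site 17 (C↔T), site 19 (C↔A), site 22 (A↔G), site 24 (A↔C), site 26 (T↔G), site 30 (G↔A).
That gives 9 mismatches out of 37 aligned sites, so the Hamming distance is 9.

9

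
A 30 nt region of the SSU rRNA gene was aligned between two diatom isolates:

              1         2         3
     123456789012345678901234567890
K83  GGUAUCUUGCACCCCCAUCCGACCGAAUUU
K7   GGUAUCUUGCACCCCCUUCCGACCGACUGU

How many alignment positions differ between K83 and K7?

3

Differing sites — 17:A/U; 27:A/C; 29:U/G.
That gives 3 mismatches out of 30 aligned sites, so the Hamming distance is 3.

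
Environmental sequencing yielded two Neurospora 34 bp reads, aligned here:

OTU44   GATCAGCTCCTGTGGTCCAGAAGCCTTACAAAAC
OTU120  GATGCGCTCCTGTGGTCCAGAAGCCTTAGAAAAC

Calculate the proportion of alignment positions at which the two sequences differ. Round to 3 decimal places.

0.088

The sequences differ at positions 4 (C/G), 5 (A/C), 29 (C/G).
There are 3 differences over 34 sites, so p = 3/34 = 0.088.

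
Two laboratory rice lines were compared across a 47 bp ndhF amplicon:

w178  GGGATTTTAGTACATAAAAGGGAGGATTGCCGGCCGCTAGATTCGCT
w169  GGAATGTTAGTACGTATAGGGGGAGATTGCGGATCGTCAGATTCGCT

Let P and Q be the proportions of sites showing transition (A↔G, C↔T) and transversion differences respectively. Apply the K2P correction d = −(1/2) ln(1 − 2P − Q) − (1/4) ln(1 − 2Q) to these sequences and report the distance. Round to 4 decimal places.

Mismatches occur at site 3 (G/A, transition), site 6 (T/G, transversion), site 14 (A/G, transition), site 17 (A/T, transversion), site 19 (A/G, transition), site 23 (A/G, transition), site 24 (G/A, transition), site 31 (C/G, transversion), site 33 (G/A, transition), site 34 (C/T, transition), site 37 (C/T, transition), site 38 (T/C, transition).
Of the 12 differences, 9 transitions and 3 transversions over 47 sites: P = 9/47 = 0.191489, Q = 3/47 = 0.063830.
d = −0.5·ln(0.553192) − 0.25·ln(0.872340) = −0.5·(-0.592050) − 0.25·(-0.136576) = 0.3302.

0.3302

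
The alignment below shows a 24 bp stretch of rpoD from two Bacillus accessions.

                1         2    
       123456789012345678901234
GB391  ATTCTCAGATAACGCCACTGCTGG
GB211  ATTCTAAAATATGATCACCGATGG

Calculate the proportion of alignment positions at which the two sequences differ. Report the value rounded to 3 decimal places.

The sequences differ at positions 6 (C/A), 8 (G/A), 12 (A/T), 13 (C/G), 14 (G/A), 15 (C/T), 19 (T/C), 21 (C/A).
There are 8 differences over 24 sites, so p = 8/24 = 0.333.

0.333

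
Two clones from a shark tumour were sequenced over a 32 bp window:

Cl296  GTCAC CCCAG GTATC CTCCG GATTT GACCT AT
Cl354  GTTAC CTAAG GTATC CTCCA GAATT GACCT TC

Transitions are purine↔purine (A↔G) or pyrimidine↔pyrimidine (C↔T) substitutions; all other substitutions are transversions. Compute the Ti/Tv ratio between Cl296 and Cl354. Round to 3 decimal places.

1.333

The sequences differ at positions 3 (C/T, transition), 7 (C/T, transition), 8 (C/A, transversion), 20 (G/A, transition), 23 (T/A, transversion), 31 (A/T, transversion), 32 (T/C, transition).
Of the 7 differences, 4 transitions and 3 transversions, so Ti/Tv = 4/3 = 1.333.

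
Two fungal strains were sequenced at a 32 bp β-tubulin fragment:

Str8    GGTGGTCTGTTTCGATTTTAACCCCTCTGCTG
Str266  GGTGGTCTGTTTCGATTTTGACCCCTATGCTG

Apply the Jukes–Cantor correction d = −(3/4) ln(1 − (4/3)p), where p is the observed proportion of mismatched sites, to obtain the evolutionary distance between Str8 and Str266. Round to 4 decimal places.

0.0653

Mismatches occur at site 20 (A→G), site 27 (C→A).
p = 2/32 = 0.062500.
d = −0.75 · ln(1 − (4/3)·0.062500) = −0.75 · ln(0.916667) = −0.75 · (-0.087011) = 0.0653.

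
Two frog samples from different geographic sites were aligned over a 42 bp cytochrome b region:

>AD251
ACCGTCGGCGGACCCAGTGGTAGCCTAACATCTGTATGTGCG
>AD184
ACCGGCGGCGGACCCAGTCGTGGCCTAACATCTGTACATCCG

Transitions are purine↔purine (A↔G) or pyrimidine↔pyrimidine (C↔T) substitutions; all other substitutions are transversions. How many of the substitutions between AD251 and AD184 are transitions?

3

Mismatches occur at site 5 (T↔G, transversion), site 19 (G↔C, transversion), site 22 (A↔G, transition), site 37 (T↔C, transition), site 38 (G↔A, transition), site 40 (G↔C, transversion).
Of the 6 differences, 3 transitions and 3 transversions, so the answer is 3.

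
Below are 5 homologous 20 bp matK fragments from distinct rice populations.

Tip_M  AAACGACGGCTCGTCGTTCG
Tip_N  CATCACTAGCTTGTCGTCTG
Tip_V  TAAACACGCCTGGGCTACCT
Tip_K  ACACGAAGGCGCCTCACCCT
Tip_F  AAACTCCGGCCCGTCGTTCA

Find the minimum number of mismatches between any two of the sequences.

4

Pairwise Hamming distances:
  Tip_M vs Tip_N: 9
  Tip_M vs Tip_V: 10
  Tip_M vs Tip_K: 8
  Tip_M vs Tip_F: 4
  Tip_N vs Tip_V: 14
  Tip_N vs Tip_K: 14
  Tip_N vs Tip_F: 10
  Tip_V vs Tip_K: 12
  Tip_V vs Tip_F: 12
  Tip_K vs Tip_F: 10
The smallest is 4, between Tip_M and Tip_F.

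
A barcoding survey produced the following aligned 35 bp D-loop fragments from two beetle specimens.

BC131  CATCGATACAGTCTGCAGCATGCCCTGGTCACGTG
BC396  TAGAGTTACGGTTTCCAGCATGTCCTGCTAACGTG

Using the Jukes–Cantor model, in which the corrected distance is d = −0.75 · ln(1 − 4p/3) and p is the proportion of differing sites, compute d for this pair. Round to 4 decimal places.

Mismatches occur at site 1 (C↔T), site 3 (T↔G), site 4 (C↔A), site 6 (A↔T), site 10 (A↔G), site 13 (C↔T), site 15 (G↔C), site 23 (C↔T), site 28 (G↔C), site 30 (C↔A).
p = 10/35 = 0.285714.
d = −0.75 · ln(1 − (4/3)·0.285714) = −0.75 · ln(0.619048) = −0.75 · (-0.479572) = 0.3597.

0.3597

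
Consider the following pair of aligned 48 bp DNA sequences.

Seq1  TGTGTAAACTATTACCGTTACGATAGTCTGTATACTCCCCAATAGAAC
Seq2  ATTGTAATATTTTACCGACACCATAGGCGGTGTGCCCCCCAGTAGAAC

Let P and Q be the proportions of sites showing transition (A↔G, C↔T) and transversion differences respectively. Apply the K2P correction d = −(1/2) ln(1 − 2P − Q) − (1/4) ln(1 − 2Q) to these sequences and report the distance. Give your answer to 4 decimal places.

0.3695

Differing sites — 1:T/A (Tv); 2:G/T (Tv); 8:A/T (Tv); 9:C/A (Tv); 11:A/T (Tv); 18:T/A (Tv); 19:T/C (Ti); 22:G/C (Tv); 27:T/G (Tv); 29:T/G (Tv); 32:A/G (Ti); 34:A/G (Ti); 36:T/C (Ti); 42:A/G (Ti).
Of the 14 differences, 5 transitions and 9 transversions over 48 sites: P = 5/48 = 0.104167, Q = 9/48 = 0.187500.
d = −0.5·ln(0.604166) − 0.25·ln(0.625000) = −0.5·(-0.503906) − 0.25·(-0.470004) = 0.3695.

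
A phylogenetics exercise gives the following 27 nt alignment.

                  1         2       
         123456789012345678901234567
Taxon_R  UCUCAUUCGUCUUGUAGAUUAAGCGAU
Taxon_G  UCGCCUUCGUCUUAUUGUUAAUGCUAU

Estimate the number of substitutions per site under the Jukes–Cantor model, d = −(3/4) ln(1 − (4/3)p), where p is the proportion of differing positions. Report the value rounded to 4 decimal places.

Mismatches occur at site 3 (U↔G), site 5 (A↔C), site 14 (G↔A), site 16 (A↔U), site 18 (A↔U), site 20 (U↔A), site 22 (A↔U), site 25 (G↔U).
p = 8/27 = 0.296296.
d = −0.75 · ln(1 − (4/3)·0.296296) = −0.75 · ln(0.604939) = −0.75 · (-0.502628) = 0.3770.

0.3770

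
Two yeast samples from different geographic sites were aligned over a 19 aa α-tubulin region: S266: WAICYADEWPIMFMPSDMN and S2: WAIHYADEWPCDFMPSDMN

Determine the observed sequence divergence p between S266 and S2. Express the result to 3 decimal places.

0.158

Mismatches occur at site 4 (C↔H), site 11 (I↔C), site 12 (M↔D).
There are 3 differences over 19 sites, so p = 3/19 = 0.158.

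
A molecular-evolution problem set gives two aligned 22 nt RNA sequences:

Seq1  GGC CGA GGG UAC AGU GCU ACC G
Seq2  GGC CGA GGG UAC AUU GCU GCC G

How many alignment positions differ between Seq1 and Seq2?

The sequences differ at positions 14 (G/U), 19 (A/G).
That gives 2 mismatches out of 22 aligned sites, so the Hamming distance is 2.

2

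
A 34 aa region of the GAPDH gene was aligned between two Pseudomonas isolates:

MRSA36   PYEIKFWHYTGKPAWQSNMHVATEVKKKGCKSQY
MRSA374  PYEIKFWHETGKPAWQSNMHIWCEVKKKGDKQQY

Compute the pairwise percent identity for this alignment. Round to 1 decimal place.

Differing sites — 9:Y/E; 21:V/I; 22:A/W; 23:T/C; 30:C/D; 32:S/Q.
28 of the 34 sites match, so the percent identity is 28/34 × 100 = 82.4%.

82.4%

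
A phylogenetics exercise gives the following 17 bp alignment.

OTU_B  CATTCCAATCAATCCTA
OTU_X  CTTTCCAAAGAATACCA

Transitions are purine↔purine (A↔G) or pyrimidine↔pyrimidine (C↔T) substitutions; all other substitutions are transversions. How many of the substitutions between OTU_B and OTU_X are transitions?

The sequences differ at positions 2 (A/T, transversion), 9 (T/A, transversion), 10 (C/G, transversion), 14 (C/A, transversion), 16 (T/C, transition).
Of the 5 differences, 1 transition and 4 transversions, so the answer is 1.

1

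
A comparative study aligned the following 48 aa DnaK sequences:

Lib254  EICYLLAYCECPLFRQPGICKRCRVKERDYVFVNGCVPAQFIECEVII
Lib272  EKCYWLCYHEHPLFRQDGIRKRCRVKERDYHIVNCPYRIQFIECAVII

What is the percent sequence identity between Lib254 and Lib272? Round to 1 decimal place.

68.8%

Differing sites — 2:I/K; 5:L/W; 7:A/C; 9:C/H; 11:C/H; 17:P/D; 20:C/R; 31:V/H; 32:F/I; 35:G/C; 36:C/P; 37:V/Y; 38:P/R; 39:A/I; 45:E/A.
33 of the 48 sites match, so the percent identity is 33/48 × 100 = 68.8%.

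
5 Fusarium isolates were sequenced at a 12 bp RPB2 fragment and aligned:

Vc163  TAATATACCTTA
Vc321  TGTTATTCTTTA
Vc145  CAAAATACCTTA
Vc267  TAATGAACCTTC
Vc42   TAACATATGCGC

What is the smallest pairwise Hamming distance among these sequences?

2

Pairwise Hamming distances:
  Vc163 vs Vc321: 4
  Vc163 vs Vc145: 2
  Vc163 vs Vc267: 3
  Vc163 vs Vc42: 6
  Vc321 vs Vc145: 6
  Vc321 vs Vc267: 7
  Vc321 vs Vc42: 9
  Vc145 vs Vc267: 5
  Vc145 vs Vc42: 7
  Vc267 vs Vc42: 7
The smallest is 2, between Vc163 and Vc145.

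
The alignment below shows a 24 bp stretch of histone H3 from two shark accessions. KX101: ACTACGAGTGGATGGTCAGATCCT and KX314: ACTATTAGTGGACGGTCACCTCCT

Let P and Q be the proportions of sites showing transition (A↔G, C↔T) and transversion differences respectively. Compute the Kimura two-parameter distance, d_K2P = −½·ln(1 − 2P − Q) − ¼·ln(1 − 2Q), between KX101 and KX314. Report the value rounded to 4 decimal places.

0.2443

Differing sites — 5:C/T (Ti); 6:G/T (Tv); 13:T/C (Ti); 19:G/C (Tv); 20:A/C (Tv).
Of the 5 differences, 2 transitions and 3 transversions over 24 sites: P = 2/24 = 0.083333, Q = 3/24 = 0.125000.
d = −0.5·ln(0.708334) − 0.25·ln(0.750000) = −0.5·(-0.344840) − 0.25·(-0.287682) = 0.2443.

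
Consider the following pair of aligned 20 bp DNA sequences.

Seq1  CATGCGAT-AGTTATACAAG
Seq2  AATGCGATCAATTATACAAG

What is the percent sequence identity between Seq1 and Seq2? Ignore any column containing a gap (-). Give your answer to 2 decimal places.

89.47%

Excluding the 1 gap column leaves 19 comparable sites.
Differing sites — 1:C/A; 11:G/A.
17 of the 19 comparable sites match, so the percent identity is 17/19 × 100 = 89.47%.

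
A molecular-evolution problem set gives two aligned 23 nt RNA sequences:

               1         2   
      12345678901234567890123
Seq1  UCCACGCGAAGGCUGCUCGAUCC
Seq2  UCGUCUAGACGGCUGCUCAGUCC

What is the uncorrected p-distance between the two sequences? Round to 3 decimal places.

0.304

Differing sites — 3:C/G; 4:A/U; 6:G/U; 7:C/A; 10:A/C; 19:G/A; 20:A/G.
There are 7 differences over 23 sites, so p = 7/23 = 0.304.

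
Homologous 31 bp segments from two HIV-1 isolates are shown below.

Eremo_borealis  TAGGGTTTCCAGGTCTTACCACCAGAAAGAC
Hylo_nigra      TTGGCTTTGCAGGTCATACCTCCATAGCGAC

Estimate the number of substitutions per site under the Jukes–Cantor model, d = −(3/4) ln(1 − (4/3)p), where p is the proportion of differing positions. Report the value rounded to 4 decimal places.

0.3163

Mismatches occur at site 2 (A/T), site 5 (G/C), site 9 (C/G), site 16 (T/A), site 21 (A/T), site 25 (G/T), site 27 (A/G), site 28 (A/C).
p = 8/31 = 0.258065.
d = −0.75 · ln(1 − (4/3)·0.258065) = −0.75 · ln(0.655913) = −0.75 · (-0.421727) = 0.3163.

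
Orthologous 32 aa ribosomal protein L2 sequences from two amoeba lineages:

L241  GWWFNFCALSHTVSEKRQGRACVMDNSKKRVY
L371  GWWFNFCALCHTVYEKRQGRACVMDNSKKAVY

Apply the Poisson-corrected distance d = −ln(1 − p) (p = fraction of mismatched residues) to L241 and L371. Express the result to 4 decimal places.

Mismatches occur at site 10 (S/C), site 14 (S/Y), site 30 (R/A).
p = 3/32 = 0.093750.
d = −ln(1 − 0.093750) = −ln(0.906250) = 0.0984.

0.0984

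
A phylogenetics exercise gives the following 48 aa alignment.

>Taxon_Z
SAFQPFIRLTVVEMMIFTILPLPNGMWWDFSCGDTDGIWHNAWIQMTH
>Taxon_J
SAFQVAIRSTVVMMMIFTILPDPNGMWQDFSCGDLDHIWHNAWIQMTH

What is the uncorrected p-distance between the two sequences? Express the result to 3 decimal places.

0.167

The sequences differ at positions 5 (P/V), 6 (F/A), 9 (L/S), 13 (E/M), 22 (L/D), 28 (W/Q), 35 (T/L), 37 (G/H).
There are 8 differences over 48 sites, so p = 8/48 = 0.167.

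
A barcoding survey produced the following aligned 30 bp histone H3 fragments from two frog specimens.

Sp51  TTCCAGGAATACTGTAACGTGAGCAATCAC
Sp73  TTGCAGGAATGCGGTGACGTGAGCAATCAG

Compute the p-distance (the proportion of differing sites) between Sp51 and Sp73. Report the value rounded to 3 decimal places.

0.167

The sequences differ at positions 3 (C/G), 11 (A/G), 13 (T/G), 16 (A/G), 30 (C/G).
There are 5 differences over 30 sites, so p = 5/30 = 0.167.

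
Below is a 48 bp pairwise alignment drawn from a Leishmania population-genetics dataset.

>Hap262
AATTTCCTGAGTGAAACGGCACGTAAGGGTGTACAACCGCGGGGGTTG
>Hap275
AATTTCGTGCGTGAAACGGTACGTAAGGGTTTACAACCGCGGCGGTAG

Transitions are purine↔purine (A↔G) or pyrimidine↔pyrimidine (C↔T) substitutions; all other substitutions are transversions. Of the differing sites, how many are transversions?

5

Differing sites — 7:C/G (Tv); 10:A/C (Tv); 20:C/T (Ti); 31:G/T (Tv); 43:G/C (Tv); 47:T/A (Tv).
Of the 6 differences, 1 transition and 5 transversions, so the answer is 5.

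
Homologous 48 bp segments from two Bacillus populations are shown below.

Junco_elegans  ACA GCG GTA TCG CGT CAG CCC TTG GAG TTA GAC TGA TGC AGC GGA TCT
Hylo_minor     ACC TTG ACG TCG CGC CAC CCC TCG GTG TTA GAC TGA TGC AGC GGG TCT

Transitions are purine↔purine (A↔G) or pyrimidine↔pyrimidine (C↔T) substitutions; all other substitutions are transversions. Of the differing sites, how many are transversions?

The sequences differ at positions 3 (A/C, transversion), 4 (G/T, transversion), 5 (C/T, transition), 7 (G/A, transition), 8 (T/C, transition), 9 (A/G, transition), 15 (T/C, transition), 18 (G/C, transversion), 23 (T/C, transition), 26 (A/T, transversion), 45 (A/G, transition).
Of the 11 differences, 7 transitions and 4 transversions, so the answer is 4.

4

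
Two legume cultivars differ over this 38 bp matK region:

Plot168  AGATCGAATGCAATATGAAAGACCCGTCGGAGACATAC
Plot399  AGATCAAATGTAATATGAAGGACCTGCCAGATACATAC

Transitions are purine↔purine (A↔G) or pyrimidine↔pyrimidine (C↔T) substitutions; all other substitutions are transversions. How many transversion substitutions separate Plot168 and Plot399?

1

The sequences differ at positions 6 (G/A, transition), 11 (C/T, transition), 20 (A/G, transition), 25 (C/T, transition), 27 (T/C, transition), 29 (G/A, transition), 32 (G/T, transversion).
Of the 7 differences, 6 transitions and 1 transversion, so the answer is 1.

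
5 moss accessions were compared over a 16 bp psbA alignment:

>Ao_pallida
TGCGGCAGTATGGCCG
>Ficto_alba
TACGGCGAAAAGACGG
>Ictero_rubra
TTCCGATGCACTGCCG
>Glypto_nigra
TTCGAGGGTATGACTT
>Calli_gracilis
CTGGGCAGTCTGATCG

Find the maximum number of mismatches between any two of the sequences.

Pairwise Hamming distances:
  Ao_pallida vs Ficto_alba: 7
  Ao_pallida vs Ictero_rubra: 7
  Ao_pallida vs Glypto_nigra: 7
  Ao_pallida vs Calli_gracilis: 6
  Ficto_alba vs Ictero_rubra: 10
  Ficto_alba vs Glypto_nigra: 8
  Ficto_alba vs Calli_gracilis: 10
  Ictero_rubra vs Glypto_nigra: 10
  Ictero_rubra vs Calli_gracilis: 11
  Glypto_nigra vs Calli_gracilis: 9
The largest is 11, between Ictero_rubra and Calli_gracilis.

11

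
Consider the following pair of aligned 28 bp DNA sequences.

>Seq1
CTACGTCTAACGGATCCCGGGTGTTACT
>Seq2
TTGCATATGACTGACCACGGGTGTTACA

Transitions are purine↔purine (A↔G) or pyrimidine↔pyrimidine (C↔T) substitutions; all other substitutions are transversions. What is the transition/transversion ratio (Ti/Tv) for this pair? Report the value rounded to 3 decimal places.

1.250

The sequences differ at positions 1 (C/T, transition), 3 (A/G, transition), 5 (G/A, transition), 7 (C/A, transversion), 9 (A/G, transition), 12 (G/T, transversion), 15 (T/C, transition), 17 (C/A, transversion), 28 (T/A, transversion).
Of the 9 differences, 5 transitions and 4 transversions, so Ti/Tv = 5/4 = 1.250.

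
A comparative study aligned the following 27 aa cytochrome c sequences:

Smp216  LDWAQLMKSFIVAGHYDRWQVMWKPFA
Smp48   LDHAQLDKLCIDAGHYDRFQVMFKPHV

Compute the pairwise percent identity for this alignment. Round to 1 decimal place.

66.7%

The sequences differ at positions 3 (W/H), 7 (M/D), 9 (S/L), 10 (F/C), 12 (V/D), 19 (W/F), 23 (W/F), 26 (F/H), 27 (A/V).
18 of the 27 sites match, so the percent identity is 18/27 × 100 = 66.7%.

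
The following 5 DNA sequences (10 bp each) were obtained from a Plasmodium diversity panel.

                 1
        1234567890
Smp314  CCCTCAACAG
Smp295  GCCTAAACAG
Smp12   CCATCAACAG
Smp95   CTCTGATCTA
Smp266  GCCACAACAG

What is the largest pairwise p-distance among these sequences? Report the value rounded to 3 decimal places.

0.700

Pairwise Hamming distances:
  Smp314 vs Smp295: 2
  Smp314 vs Smp12: 1
  Smp314 vs Smp95: 5
  Smp314 vs Smp266: 2
  Smp295 vs Smp12: 3
  Smp295 vs Smp95: 6
  Smp295 vs Smp266: 2
  Smp12 vs Smp95: 6
  Smp12 vs Smp266: 3
  Smp95 vs Smp266: 7
The largest is 7 mismatches, between Smp95 and Smp266; p = 7/10 = 0.700.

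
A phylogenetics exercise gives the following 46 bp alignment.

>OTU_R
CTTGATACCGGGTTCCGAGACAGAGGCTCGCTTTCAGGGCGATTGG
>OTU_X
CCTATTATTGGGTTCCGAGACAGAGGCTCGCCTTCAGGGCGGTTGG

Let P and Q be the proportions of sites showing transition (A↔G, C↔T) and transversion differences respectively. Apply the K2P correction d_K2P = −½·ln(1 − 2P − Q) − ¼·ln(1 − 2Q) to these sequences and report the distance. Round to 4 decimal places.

Differing sites — 2:T/C (Ti); 4:G/A (Ti); 5:A/T (Tv); 8:C/T (Ti); 9:C/T (Ti); 32:T/C (Ti); 42:A/G (Ti).
Of the 7 differences, 6 transitions and 1 transversion over 46 sites: P = 6/46 = 0.130435, Q = 1/46 = 0.021739.
d = −0.5·ln(0.717391) − 0.25·ln(0.956522) = −0.5·(-0.332134) − 0.25·(-0.044451) = 0.1772.

0.1772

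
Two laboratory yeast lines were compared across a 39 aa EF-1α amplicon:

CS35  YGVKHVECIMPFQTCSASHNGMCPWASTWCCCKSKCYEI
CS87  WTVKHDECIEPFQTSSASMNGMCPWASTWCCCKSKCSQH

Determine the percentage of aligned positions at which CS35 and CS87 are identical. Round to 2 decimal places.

Mismatches occur at site 1 (Y↔W), site 2 (G↔T), site 6 (V↔D), site 10 (M↔E), site 15 (C↔S), site 19 (H↔M), site 37 (Y↔S), site 38 (E↔Q), site 39 (I↔H).
30 of the 39 sites match, so the percent identity is 30/39 × 100 = 76.92%.

76.92%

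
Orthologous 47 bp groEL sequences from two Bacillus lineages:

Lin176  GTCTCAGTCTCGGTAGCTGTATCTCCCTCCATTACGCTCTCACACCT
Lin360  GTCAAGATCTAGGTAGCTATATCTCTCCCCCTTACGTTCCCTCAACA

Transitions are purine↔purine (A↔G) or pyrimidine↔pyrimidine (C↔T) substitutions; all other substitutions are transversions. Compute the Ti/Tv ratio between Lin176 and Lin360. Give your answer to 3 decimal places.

The sequences differ at positions 4 (T/A, transversion), 5 (C/A, transversion), 6 (A/G, transition), 7 (G/A, transition), 11 (C/A, transversion), 19 (G/A, transition), 26 (C/T, transition), 28 (T/C, transition), 31 (A/C, transversion), 37 (C/T, transition), 40 (T/C, transition), 42 (A/T, transversion), 45 (C/A, transversion), 47 (T/A, transversion).
Of the 14 differences, 7 transitions and 7 transversions, so Ti/Tv = 7/7 = 1.000.

1.000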